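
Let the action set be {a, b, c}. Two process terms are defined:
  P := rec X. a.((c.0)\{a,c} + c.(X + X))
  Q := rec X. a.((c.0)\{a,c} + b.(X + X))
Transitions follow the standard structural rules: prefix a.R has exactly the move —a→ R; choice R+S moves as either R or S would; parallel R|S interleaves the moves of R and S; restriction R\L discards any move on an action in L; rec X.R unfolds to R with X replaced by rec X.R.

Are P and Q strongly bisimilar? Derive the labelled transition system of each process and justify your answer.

LTS(P): 3 reachable states
  s0 = rec X. a.((c.0)\{a,c} + c.(X + X)) ⊢ -a-> s1
  s1 = (c.0)\{a,c} + c.((rec X. a.((c.0)\{a,c} + c.(X + X))) + (rec X. a.((c.0)\{a,c} + c.(X + X)))) ⊢ -c-> s2
  s2 = (rec X. a.((c.0)\{a,c} + c.(X + X))) + (rec X. a.((c.0)\{a,c} + c.(X + X))) ⊢ -a-> s1
LTS(Q): 3 reachable states
  t0 = rec X. a.((c.0)\{a,c} + b.(X + X)) ⊢ -a-> t1
  t1 = (c.0)\{a,c} + b.((rec X. a.((c.0)\{a,c} + b.(X + X))) + (rec X. a.((c.0)\{a,c} + b.(X + X)))) ⊢ -b-> t2
  t2 = (rec X. a.((c.0)\{a,c} + b.(X + X))) + (rec X. a.((c.0)\{a,c} + b.(X + X))) ⊢ -a-> t1
Bisimilarity quotient blocks:
  B0 = {s0, s2}
  B1 = {s1}
  B2 = {t0, t2}
  B3 = {t1}
s0 ∈ B0, t0 ∈ B2 → different blocks

P ≁ Q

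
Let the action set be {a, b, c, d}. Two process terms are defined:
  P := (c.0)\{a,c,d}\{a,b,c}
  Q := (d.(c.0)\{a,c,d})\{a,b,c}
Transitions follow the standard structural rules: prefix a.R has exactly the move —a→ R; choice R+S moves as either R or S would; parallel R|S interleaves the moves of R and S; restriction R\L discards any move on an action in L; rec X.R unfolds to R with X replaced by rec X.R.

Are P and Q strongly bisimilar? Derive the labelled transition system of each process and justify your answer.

P ≁ Q

LTS(P): 1 reachable states
  u0 = (c.0)\{a,c,d}\{a,b,c} has moves ·
LTS(Q): 2 reachable states
  v0 = (d.(c.0)\{a,c,d})\{a,b,c} has moves ··d··> v1
  v1 = (c.0)\{a,c,d}\{a,b,c} has moves ·
Coarsest stable partition (strong bisimilarity classes):
  B0 = {u0, v1}
  B1 = {v0}
u0 ∈ B0, v0 ∈ B1 → different blocks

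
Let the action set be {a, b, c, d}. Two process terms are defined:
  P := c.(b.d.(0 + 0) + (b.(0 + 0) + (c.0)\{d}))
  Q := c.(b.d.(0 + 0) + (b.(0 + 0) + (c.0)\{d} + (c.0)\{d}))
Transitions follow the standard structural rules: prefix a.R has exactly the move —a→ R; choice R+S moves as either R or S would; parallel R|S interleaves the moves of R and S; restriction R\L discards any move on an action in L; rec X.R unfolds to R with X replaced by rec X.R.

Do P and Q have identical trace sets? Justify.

P's transition system — 5 states:
  p0 = c.(b.d.(0 + 0) + (b.(0 + 0) + (c.0)\{d})) has moves =c=> p1
  p1 = b.d.(0 + 0) + (b.(0 + 0) + (c.0)\{d}) has moves =b=> p2, =b=> p3, =c=> p4
  p2 = 0 + 0 has moves (no moves)
  p3 = d.(0 + 0) has moves =d=> p2
  p4 = 0\{d} has moves (no moves)
Q's transition system — 5 states:
  q0 = c.(b.d.(0 + 0) + (b.(0 + 0) + (c.0)\{d} + (c.0)\{d})) has moves =c=> q1
  q1 = b.d.(0 + 0) + (b.(0 + 0) + (c.0)\{d} + (c.0)\{d}) has moves =b=> q2, =b=> q3, =c=> q4
  q2 = 0 + 0 has moves (no moves)
  q3 = d.(0 + 0) has moves =d=> q2
  q4 = 0\{d} has moves (no moves)
Bisimilarity quotient blocks:
  B0 = {p0, q0}
  B1 = {p1, q1}
  B2 = {p2, p4, q2, q4}
  B3 = {p3, q3}
p0 ∈ B0, q0 ∈ B0 → same block
Bisimilar ⇒ trace-equivalent.

YES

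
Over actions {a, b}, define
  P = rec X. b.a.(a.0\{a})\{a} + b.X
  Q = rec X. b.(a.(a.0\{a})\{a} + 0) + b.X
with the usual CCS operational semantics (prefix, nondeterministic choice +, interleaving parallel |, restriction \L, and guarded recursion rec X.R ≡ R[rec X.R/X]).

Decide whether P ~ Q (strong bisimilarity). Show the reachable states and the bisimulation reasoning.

bisimilar

LTS(P): 3 reachable states
  s0 = rec X. b.a.(a.0\{a})\{a} + b.X ⊢ =b=> s0, =b=> s1
  s1 = a.(a.0\{a})\{a} ⊢ =a=> s2
  s2 = (a.0\{a})\{a} ⊢ stopped
LTS(Q): 3 reachable states
  t0 = rec X. b.(a.(a.0\{a})\{a} + 0) + b.X ⊢ =b=> t0, =b=> t1
  t1 = a.(a.0\{a})\{a} + 0 ⊢ =a=> t2
  t2 = (a.0\{a})\{a} ⊢ stopped
Bisimilarity quotient blocks:
  B0 = {s0, t0}
  B1 = {s1, t1}
  B2 = {s2, t2}
s0 ∈ B0, t0 ∈ B0 → same block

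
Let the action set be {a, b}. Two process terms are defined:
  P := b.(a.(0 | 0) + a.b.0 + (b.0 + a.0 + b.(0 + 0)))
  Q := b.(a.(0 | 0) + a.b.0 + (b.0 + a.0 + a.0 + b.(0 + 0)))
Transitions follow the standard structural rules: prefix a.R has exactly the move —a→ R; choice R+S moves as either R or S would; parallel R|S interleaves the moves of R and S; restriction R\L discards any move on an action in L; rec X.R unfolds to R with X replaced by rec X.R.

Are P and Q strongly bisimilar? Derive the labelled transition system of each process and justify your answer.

P ~ Q

LTS(P): 6 reachable states
  u0 = b.(a.(0 | 0) + a.b.0 + (b.0 + a.0 + b.(0 + 0))) ⊢ ··b··> u1
  u1 = a.(0 | 0) + a.b.0 + (b.0 + a.0 + b.(0 + 0)) ⊢ ··a··> u2, ··a··> u3, ··a··> u4, ··b··> u2, ··b··> u5
  u2 = 0 ⊢ (no moves)
  u3 = 0 | 0 ⊢ (no moves)
  u4 = b.0 ⊢ ··b··> u2
  u5 = 0 + 0 ⊢ (no moves)
LTS(Q): 6 reachable states
  v0 = b.(a.(0 | 0) + a.b.0 + (b.0 + a.0 + a.0 + b.(0 + 0))) ⊢ ··b··> v1
  v1 = a.(0 | 0) + a.b.0 + (b.0 + a.0 + a.0 + b.(0 + 0)) ⊢ ··a··> v2, ··a··> v3, ··a··> v4, ··b··> v2, ··b··> v5
  v2 = 0 ⊢ (no moves)
  v3 = 0 | 0 ⊢ (no moves)
  v4 = b.0 ⊢ ··b··> v2
  v5 = 0 + 0 ⊢ (no moves)
Coarsest stable partition (strong bisimilarity classes):
  B0 = {u0, v0}
  B1 = {u1, v1}
  B2 = {u2, u3, u5, v2, v3, v5}
  B3 = {u4, v4}
u0 ∈ B0, v0 ∈ B0 → same block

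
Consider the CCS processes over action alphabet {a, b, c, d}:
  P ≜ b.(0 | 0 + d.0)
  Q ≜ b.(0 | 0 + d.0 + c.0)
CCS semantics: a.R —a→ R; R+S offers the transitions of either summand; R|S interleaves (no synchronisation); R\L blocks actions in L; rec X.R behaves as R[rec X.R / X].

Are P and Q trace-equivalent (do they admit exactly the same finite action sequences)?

trace-distinct — witness ⟨bc⟩

LTS(P): 3 reachable states
  m0 = b.(0 | 0 + d.0) :: --b--▸ m1
  m1 = 0 | 0 + d.0 :: --d--▸ m2
  m2 = 0 :: deadlocked
LTS(Q): 3 reachable states
  n0 = b.(0 | 0 + d.0 + c.0) :: --b--▸ n1
  n1 = 0 | 0 + d.0 + c.0 :: --c--▸ n2, --d--▸ n2
  n2 = 0 :: deadlocked
Trace ⟨bc⟩ through Q, begin at {n0}:
  step 1 (b): {n1}
  step 2 (c): {n2}
  ✓ Q
Trace ⟨bc⟩ through P, begin at {m0}:
  step 1 (b): {m1}
  step 2 (c): ∅ (P stuck)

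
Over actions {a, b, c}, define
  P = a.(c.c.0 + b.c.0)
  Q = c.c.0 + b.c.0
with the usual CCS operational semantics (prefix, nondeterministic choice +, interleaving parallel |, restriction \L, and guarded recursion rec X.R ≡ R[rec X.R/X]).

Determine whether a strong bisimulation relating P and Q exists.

Reachable graph of P (4 states):
  s0 = a.(c.c.0 + b.c.0) :: ··a··> s1
  s1 = c.c.0 + b.c.0 :: ··b··> s2, ··c··> s2
  s2 = c.0 :: ··c··> s3
  s3 = 0 :: deadlocked
Reachable graph of Q (3 states):
  t0 = c.c.0 + b.c.0 :: ··b··> t1, ··c··> t1
  t1 = c.0 :: ··c··> t2
  t2 = 0 :: deadlocked
Coarsest stable partition (strong bisimilarity classes):
  B0 = {s0}
  B1 = {s1, t0}
  B2 = {s2, t1}
  B3 = {s3, t2}
s0 ∈ B0, t0 ∈ B1 → different blocks

not bisimilar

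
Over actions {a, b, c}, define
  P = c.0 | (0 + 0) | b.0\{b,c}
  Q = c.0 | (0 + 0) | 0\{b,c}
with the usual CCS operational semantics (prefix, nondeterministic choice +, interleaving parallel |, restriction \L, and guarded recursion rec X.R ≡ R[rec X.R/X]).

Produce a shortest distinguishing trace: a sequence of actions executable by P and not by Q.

b

P's transition system — 4 states:
  p0 = c.0 | (0 + 0) | b.0\{b,c} :: -b-> p1, -c-> p2
  p1 = c.0 | (0 + 0) | 0\{b,c} :: -c-> p3
  p2 = 0 | (0 + 0) | b.0\{b,c} :: -b-> p3
  p3 = 0 | (0 + 0) | 0\{b,c} :: ·
Q's transition system — 2 states:
  q0 = c.0 | (0 + 0) | 0\{b,c} :: -c-> q1
  q1 = 0 | (0 + 0) | 0\{b,c} :: ·
Executing b from P (initial set {p0}):
  step 1 (b): {p1}
  P completes σ.
Executing b from Q (initial set {q0}):
  step 1 (b): ∅  — Q cannot continue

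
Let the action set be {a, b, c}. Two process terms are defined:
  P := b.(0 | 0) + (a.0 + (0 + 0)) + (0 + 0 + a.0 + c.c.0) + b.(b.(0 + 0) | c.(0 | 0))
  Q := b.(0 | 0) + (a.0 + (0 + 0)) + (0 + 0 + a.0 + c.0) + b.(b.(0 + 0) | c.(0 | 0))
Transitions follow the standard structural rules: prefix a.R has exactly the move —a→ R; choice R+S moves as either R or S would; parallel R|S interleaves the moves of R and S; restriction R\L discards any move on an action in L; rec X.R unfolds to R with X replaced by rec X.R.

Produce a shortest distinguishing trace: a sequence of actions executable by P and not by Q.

LTS(P): 8 reachable states
  m0 = b.(0 | 0) + (a.0 + (0 + 0)) + (0 + 0 + a.0 + c.c.0) + b.(b.(0 + 0) | c.(0 | 0)) :: —a→ m1, —b→ m2, —b→ m3, —c→ m4
  m1 = 0 :: (no moves)
  m2 = 0 | 0 :: (no moves)
  m3 = b.(0 + 0) | c.(0 | 0) :: —b→ m5, —c→ m6
  m4 = c.0 :: —c→ m1
  m5 = (0 + 0) | c.(0 | 0) :: —c→ m7
  m6 = b.(0 + 0) | (0 | 0) :: —b→ m7
  m7 = (0 + 0) | (0 | 0) :: (no moves)
LTS(Q): 7 reachable states
  n0 = b.(0 | 0) + (a.0 + (0 + 0)) + (0 + 0 + a.0 + c.0) + b.(b.(0 + 0) | c.(0 | 0)) :: —a→ n1, —b→ n2, —b→ n3, —c→ n1
  n1 = 0 :: (no moves)
  n2 = 0 | 0 :: (no moves)
  n3 = b.(0 + 0) | c.(0 | 0) :: —b→ n4, —c→ n5
  n4 = (0 + 0) | c.(0 | 0) :: —c→ n6
  n5 = b.(0 + 0) | (0 | 0) :: —b→ n6
  n6 = (0 + 0) | (0 | 0) :: (no moves)
Executing cc from P (initial set {m0}):
  step 1 (c): {m4}
  step 2 (c): {m1}
  P completes σ.
Executing cc from Q (initial set {n0}):
  step 1 (c): {n1}
  step 2 (c): no successor for Q

cc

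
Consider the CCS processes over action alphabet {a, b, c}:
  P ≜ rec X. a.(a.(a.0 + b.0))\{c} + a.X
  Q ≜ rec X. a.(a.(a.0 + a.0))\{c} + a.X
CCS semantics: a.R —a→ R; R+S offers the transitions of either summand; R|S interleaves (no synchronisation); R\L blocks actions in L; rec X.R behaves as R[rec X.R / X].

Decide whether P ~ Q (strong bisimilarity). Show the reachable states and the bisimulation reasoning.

not bisimilar

Reachable graph of P (4 states):
  u0 = rec X. a.(a.(a.0 + b.0))\{c} + a.X :: —a→ u0, —a→ u1
  u1 = (a.(a.0 + b.0))\{c} :: —a→ u2
  u2 = (a.0 + b.0)\{c} :: —a→ u3, —b→ u3
  u3 = 0\{c} :: deadlocked
Reachable graph of Q (4 states):
  v0 = rec X. a.(a.(a.0 + a.0))\{c} + a.X :: —a→ v0, —a→ v1
  v1 = (a.(a.0 + a.0))\{c} :: —a→ v2
  v2 = (a.0 + a.0)\{c} :: —a→ v3
  v3 = 0\{c} :: deadlocked
Bisimilarity quotient blocks:
  B0 = {u0}
  B1 = {u1}
  B2 = {u2}
  B3 = {u3, v3}
  B4 = {v0}
  B5 = {v1}
  B6 = {v2}
u0 ∈ B0, v0 ∈ B4 → different blocks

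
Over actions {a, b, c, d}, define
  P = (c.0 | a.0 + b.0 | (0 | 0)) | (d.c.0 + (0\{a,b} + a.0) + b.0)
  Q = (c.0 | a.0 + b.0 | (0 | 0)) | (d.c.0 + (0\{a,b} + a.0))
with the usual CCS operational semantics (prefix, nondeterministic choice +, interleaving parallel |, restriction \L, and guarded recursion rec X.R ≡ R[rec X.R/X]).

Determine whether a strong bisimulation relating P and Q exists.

LTS(P): 15 reachable states
  s0 = (c.0 | a.0 + b.0 | (0 | 0)) | (d.c.0 + (0\{a,b} + a.0) + b.0) has moves --a--▸ s1, --a--▸ s2, --b--▸ s1, --b--▸ s3, --c--▸ s4, --d--▸ s5
  s1 = (c.0 | a.0 + b.0 | (0 | 0)) | 0 has moves --a--▸ s6, --b--▸ s7, --c--▸ s8
  s2 = c.0 | 0 | (d.c.0 + (0\{a,b} + a.0) + b.0) has moves --a--▸ s6, --b--▸ s6, --c--▸ s9, --d--▸ s10
  s3 = 0 | (0 | 0) | (d.c.0 + (0\{a,b} + a.0) + b.0) has moves --a--▸ s7, --b--▸ s7, --d--▸ s11
  s4 = 0 | a.0 | (d.c.0 + (0\{a,b} + a.0) + b.0) has moves --a--▸ s8, --a--▸ s9, --b--▸ s8, --d--▸ s12
  s5 = (c.0 | a.0 + b.0 | (0 | 0)) | c.0 has moves --a--▸ s10, --b--▸ s11, --c--▸ s1, --c--▸ s12
  s6 = c.0 | 0 | 0 has moves --c--▸ s13
  s7 = 0 | (0 | 0) | 0 has moves stopped
  s8 = 0 | a.0 | 0 has moves --a--▸ s13
  s9 = 0 | 0 | (d.c.0 + (0\{a,b} + a.0) + b.0) has moves --a--▸ s13, --b--▸ s13, --d--▸ s14
  s10 = c.0 | 0 | c.0 has moves --c--▸ s14, --c--▸ s6
  s11 = 0 | (0 | 0) | c.0 has moves --c--▸ s7
  s12 = 0 | a.0 | c.0 has moves --a--▸ s14, --c--▸ s8
  s13 = 0 | 0 | 0 has moves stopped
  s14 = 0 | 0 | c.0 has moves --c--▸ s13
LTS(Q): 15 reachable states
  t0 = (c.0 | a.0 + b.0 | (0 | 0)) | (d.c.0 + (0\{a,b} + a.0)) has moves --a--▸ t1, --a--▸ t2, --b--▸ t3, --c--▸ t4, --d--▸ t5
  t1 = (c.0 | a.0 + b.0 | (0 | 0)) | 0 has moves --a--▸ t6, --b--▸ t7, --c--▸ t8
  t2 = c.0 | 0 | (d.c.0 + (0\{a,b} + a.0)) has moves --a--▸ t6, --c--▸ t9, --d--▸ t10
  t3 = 0 | (0 | 0) | (d.c.0 + (0\{a,b} + a.0)) has moves --a--▸ t7, --d--▸ t11
  t4 = 0 | a.0 | (d.c.0 + (0\{a,b} + a.0)) has moves --a--▸ t8, --a--▸ t9, --d--▸ t12
  t5 = (c.0 | a.0 + b.0 | (0 | 0)) | c.0 has moves --a--▸ t10, --b--▸ t11, --c--▸ t1, --c--▸ t12
  t6 = c.0 | 0 | 0 has moves --c--▸ t13
  t7 = 0 | (0 | 0) | 0 has moves stopped
  t8 = 0 | a.0 | 0 has moves --a--▸ t13
  t9 = 0 | 0 | (d.c.0 + (0\{a,b} + a.0)) has moves --a--▸ t13, --d--▸ t14
  t10 = c.0 | 0 | c.0 has moves --c--▸ t14, --c--▸ t6
  t11 = 0 | (0 | 0) | c.0 has moves --c--▸ t7
  t12 = 0 | a.0 | c.0 has moves --a--▸ t14, --c--▸ t8
  t13 = 0 | 0 | 0 has moves stopped
  t14 = 0 | 0 | c.0 has moves --c--▸ t13
Bisimilarity quotient blocks:
  B0 = {s0}
  B1 = {s2}
  B2 = {s11, s14, s6, t11, t14, t6}
  B3 = {s13, s7, t13, t7}
  B4 = {s10, t10}
  B5 = {s3, s9}
  B6 = {s1, t1}
  B7 = {s8, t8}
  B8 = {s5, t5}
  B9 = {s12, t12}
  B10 = {s4}
  B11 = {t0}
  B12 = {t2}
  B13 = {t3, t9}
  B14 = {t4}
s0 ∈ B0, t0 ∈ B11 → different blocks

NO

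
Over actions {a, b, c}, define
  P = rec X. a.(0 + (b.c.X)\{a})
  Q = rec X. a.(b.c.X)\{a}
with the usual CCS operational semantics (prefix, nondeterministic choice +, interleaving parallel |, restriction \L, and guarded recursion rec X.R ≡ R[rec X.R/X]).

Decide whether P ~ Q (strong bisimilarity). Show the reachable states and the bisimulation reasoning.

P's transition system — 4 states:
  s0 = rec X. a.(0 + (b.c.X)\{a}) ⊢ =a=> s1
  s1 = 0 + (b.c.(rec X. a.(0 + (b.c.X)\{a})))\{a} ⊢ =b=> s2
  s2 = (c.(rec X. a.(0 + (b.c.X)\{a})))\{a} ⊢ =c=> s3
  s3 = (rec X. a.(0 + (b.c.X)\{a}))\{a} ⊢ stopped
Q's transition system — 4 states:
  t0 = rec X. a.(b.c.X)\{a} ⊢ =a=> t1
  t1 = (b.c.(rec X. a.(b.c.X)\{a}))\{a} ⊢ =b=> t2
  t2 = (c.(rec X. a.(b.c.X)\{a}))\{a} ⊢ =c=> t3
  t3 = (rec X. a.(b.c.X)\{a})\{a} ⊢ stopped
Partition-refinement fixed point:
  B0 = {s0, t0}
  B1 = {s1, t1}
  B2 = {s2, t2}
  B3 = {s3, t3}
s0 ∈ B0, t0 ∈ B0 → same block

bisimilar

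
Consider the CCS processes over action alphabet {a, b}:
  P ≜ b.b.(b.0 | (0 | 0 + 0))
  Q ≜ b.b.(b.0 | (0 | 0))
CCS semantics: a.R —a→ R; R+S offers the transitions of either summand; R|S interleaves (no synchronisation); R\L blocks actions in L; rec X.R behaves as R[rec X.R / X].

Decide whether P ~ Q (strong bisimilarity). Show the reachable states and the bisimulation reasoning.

Reachable graph of P (4 states):
  m0 = b.b.(b.0 | (0 | 0 + 0)) ⊢ -b-> m1
  m1 = b.(b.0 | (0 | 0 + 0)) ⊢ -b-> m2
  m2 = b.0 | (0 | 0 + 0) ⊢ -b-> m3
  m3 = 0 | (0 | 0 + 0) ⊢ deadlocked
Reachable graph of Q (4 states):
  n0 = b.b.(b.0 | (0 | 0)) ⊢ -b-> n1
  n1 = b.(b.0 | (0 | 0)) ⊢ -b-> n2
  n2 = b.0 | (0 | 0) ⊢ -b-> n3
  n3 = 0 | (0 | 0) ⊢ deadlocked
Partition-refinement fixed point:
  B0 = {m0, n0}
  B1 = {m1, n1}
  B2 = {m2, n2}
  B3 = {m3, n3}
m0 ∈ B0, n0 ∈ B0 → same block

YES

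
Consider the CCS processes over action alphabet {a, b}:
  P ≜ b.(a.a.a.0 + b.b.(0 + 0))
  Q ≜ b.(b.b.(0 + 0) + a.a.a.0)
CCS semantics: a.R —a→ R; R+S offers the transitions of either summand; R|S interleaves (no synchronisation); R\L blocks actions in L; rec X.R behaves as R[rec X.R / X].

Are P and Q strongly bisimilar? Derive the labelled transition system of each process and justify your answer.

P's transition system — 7 states:
  u0 = b.(a.a.a.0 + b.b.(0 + 0)) → -b-> u1
  u1 = a.a.a.0 + b.b.(0 + 0) → -a-> u2, -b-> u3
  u2 = a.a.0 → -a-> u4
  u3 = b.(0 + 0) → -b-> u5
  u4 = a.0 → -a-> u6
  u5 = 0 + 0 → stopped
  u6 = 0 → stopped
Q's transition system — 7 states:
  v0 = b.(b.b.(0 + 0) + a.a.a.0) → -b-> v1
  v1 = b.b.(0 + 0) + a.a.a.0 → -a-> v2, -b-> v3
  v2 = a.a.0 → -a-> v4
  v3 = b.(0 + 0) → -b-> v5
  v4 = a.0 → -a-> v6
  v5 = 0 + 0 → stopped
  v6 = 0 → stopped
Coarsest stable partition (strong bisimilarity classes):
  B0 = {u0, v0}
  B1 = {u1, v1}
  B2 = {u3, v3}
  B3 = {u5, u6, v5, v6}
  B4 = {u2, v2}
  B5 = {u4, v4}
u0 ∈ B0, v0 ∈ B0 → same block

YES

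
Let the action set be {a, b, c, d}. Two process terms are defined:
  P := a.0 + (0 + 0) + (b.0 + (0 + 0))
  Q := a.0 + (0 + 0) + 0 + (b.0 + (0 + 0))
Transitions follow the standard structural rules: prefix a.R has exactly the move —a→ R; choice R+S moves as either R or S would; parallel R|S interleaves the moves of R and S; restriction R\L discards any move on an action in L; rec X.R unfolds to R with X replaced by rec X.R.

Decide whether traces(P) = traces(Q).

Reachable graph of P (2 states):
  m0 = a.0 + (0 + 0) + (b.0 + (0 + 0)) :: --a--▸ m1, --b--▸ m1
  m1 = 0 :: deadlocked
Reachable graph of Q (2 states):
  n0 = a.0 + (0 + 0) + 0 + (b.0 + (0 + 0)) :: --a--▸ n1, --b--▸ n1
  n1 = 0 :: deadlocked
Partition-refinement fixed point:
  B0 = {m0, n0}
  B1 = {m1, n1}
m0 ∈ B0, n0 ∈ B0 → same block
Bisimilar ⇒ trace-equivalent.

traces(P) = traces(Q)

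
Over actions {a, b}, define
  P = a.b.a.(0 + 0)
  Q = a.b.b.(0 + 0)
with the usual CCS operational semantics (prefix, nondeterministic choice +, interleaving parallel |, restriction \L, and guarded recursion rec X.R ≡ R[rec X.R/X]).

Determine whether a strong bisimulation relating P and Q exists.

NO

P's transition system — 4 states:
  m0 = a.b.a.(0 + 0) :: —a→ m1
  m1 = b.a.(0 + 0) :: —b→ m2
  m2 = a.(0 + 0) :: —a→ m3
  m3 = 0 + 0 :: ·
Q's transition system — 4 states:
  n0 = a.b.b.(0 + 0) :: —a→ n1
  n1 = b.b.(0 + 0) :: —b→ n2
  n2 = b.(0 + 0) :: —b→ n3
  n3 = 0 + 0 :: ·
Bisimilarity quotient blocks:
  B0 = {m0}
  B1 = {m1}
  B2 = {m2}
  B3 = {m3, n3}
  B4 = {n0}
  B5 = {n1}
  B6 = {n2}
m0 ∈ B0, n0 ∈ B4 → different blocks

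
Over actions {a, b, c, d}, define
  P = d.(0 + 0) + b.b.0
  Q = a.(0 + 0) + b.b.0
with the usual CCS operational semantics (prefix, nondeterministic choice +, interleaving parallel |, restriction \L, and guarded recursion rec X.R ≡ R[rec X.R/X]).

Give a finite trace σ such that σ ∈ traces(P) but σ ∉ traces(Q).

P's transition system — 4 states:
  m0 = d.(0 + 0) + b.b.0 → —b→ m1, —d→ m2
  m1 = b.0 → —b→ m3
  m2 = 0 + 0 → deadlocked
  m3 = 0 → deadlocked
Q's transition system — 4 states:
  n0 = a.(0 + 0) + b.b.0 → —a→ n1, —b→ n2
  n1 = 0 + 0 → deadlocked
  n2 = b.0 → —b→ n3
  n3 = 0 → deadlocked
Executing d from P (initial set {m0}):
  after d @ step 1: {m2}
  ✓ P
Executing d from Q (initial set {n0}):
  after d @ step 1: ∅  — Q cannot continue

d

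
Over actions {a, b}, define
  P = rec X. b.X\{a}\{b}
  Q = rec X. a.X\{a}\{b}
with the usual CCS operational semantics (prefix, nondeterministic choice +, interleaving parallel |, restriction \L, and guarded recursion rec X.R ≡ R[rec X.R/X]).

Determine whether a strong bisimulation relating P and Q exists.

Reachable graph of P (2 states):
  p0 = rec X. b.X\{a}\{b} → --b--▸ p1
  p1 = (rec X. b.X\{a}\{b})\{a}\{b} → ·
Reachable graph of Q (2 states):
  q0 = rec X. a.X\{a}\{b} → --a--▸ q1
  q1 = (rec X. a.X\{a}\{b})\{a}\{b} → ·
Bisimilarity quotient blocks:
  B0 = {p0}
  B1 = {p1, q1}
  B2 = {q0}
p0 ∈ B0, q0 ∈ B2 → different blocks

P ≁ Q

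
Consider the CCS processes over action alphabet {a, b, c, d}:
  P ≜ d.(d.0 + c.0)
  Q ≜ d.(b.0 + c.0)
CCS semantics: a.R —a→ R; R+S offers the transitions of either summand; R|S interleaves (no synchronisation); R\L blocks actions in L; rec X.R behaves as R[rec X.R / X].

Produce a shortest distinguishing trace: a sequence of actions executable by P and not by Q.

P's transition system — 3 states:
  s0 = d.(d.0 + c.0) has moves ··d··> s1
  s1 = d.0 + c.0 has moves ··c··> s2, ··d··> s2
  s2 = 0 has moves deadlocked
Q's transition system — 3 states:
  t0 = d.(b.0 + c.0) has moves ··d··> t1
  t1 = b.0 + c.0 has moves ··b··> t2, ··c··> t2
  t2 = 0 has moves deadlocked
Trace ⟨dd⟩ through P, begin at {s0}:
  [1] d ⇒ {s1}
  [2] d ⇒ {s2}
  P completes σ.
Trace ⟨dd⟩ through Q, begin at {t0}:
  [1] d ⇒ {t1}
  [2] d ⇒ ∅ (Q stuck)

dd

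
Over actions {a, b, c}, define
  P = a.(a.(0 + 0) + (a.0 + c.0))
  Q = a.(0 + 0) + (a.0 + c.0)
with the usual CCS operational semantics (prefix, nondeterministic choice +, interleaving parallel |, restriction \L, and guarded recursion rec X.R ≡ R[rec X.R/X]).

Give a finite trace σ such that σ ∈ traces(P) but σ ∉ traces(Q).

aa

Reachable graph of P (4 states):
  s0 = a.(a.(0 + 0) + (a.0 + c.0)) ⊢ =a=> s1
  s1 = a.(0 + 0) + (a.0 + c.0) ⊢ =a=> s2, =a=> s3, =c=> s2
  s2 = 0 ⊢ ∅
  s3 = 0 + 0 ⊢ ∅
Reachable graph of Q (3 states):
  t0 = a.(0 + 0) + (a.0 + c.0) ⊢ =a=> t1, =a=> t2, =c=> t1
  t1 = 0 ⊢ ∅
  t2 = 0 + 0 ⊢ ∅
Trace ⟨aa⟩ through P, begin at {s0}:
  step 1 (a): {s1}
  step 2 (a): {s2, s3}
  ✓ P
Trace ⟨aa⟩ through Q, begin at {t0}:
  step 1 (a): {t1, t2}
  step 2 (a): no successor for Q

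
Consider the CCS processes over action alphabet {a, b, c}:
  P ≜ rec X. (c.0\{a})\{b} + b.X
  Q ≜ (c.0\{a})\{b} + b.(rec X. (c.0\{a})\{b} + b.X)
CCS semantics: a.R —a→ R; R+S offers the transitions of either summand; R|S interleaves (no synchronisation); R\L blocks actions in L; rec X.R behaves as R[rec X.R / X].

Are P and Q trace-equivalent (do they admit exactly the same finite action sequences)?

Reachable graph of P (2 states):
  s0 = rec X. (c.0\{a})\{b} + b.X | -b-> s0, -c-> s1
  s1 = 0\{a}\{b} | stopped
Reachable graph of Q (3 states):
  t0 = (c.0\{a})\{b} + b.(rec X. (c.0\{a})\{b} + b.X) | -b-> t1, -c-> t2
  t1 = rec X. (c.0\{a})\{b} + b.X | -b-> t1, -c-> t2
  t2 = 0\{a}\{b} | stopped
Coarsest stable partition (strong bisimilarity classes):
  B0 = {s0, t0, t1}
  B1 = {s1, t2}
s0 ∈ B0, t0 ∈ B0 → same block
Bisimilar ⇒ trace-equivalent.

trace-equivalent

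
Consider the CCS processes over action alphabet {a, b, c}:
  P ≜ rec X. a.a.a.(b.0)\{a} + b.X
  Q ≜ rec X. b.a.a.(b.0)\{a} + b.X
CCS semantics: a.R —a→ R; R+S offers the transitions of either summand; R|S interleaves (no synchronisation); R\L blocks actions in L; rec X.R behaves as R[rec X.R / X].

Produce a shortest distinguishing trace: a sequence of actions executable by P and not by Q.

a

LTS(P): 5 reachable states
  u0 = rec X. a.a.a.(b.0)\{a} + b.X → —a→ u1, —b→ u0
  u1 = a.a.(b.0)\{a} → —a→ u2
  u2 = a.(b.0)\{a} → —a→ u3
  u3 = (b.0)\{a} → —b→ u4
  u4 = 0\{a} → ∅
LTS(Q): 5 reachable states
  v0 = rec X. b.a.a.(b.0)\{a} + b.X → —b→ v0, —b→ v1
  v1 = a.a.(b.0)\{a} → —a→ v2
  v2 = a.(b.0)\{a} → —a→ v3
  v3 = (b.0)\{a} → —b→ v4
  v4 = 0\{a} → ∅
Run σ = ⟨a⟩ on P: start {u0}
  step 1 (a): {u1}
  ✓ P
Run σ = ⟨a⟩ on Q: start {v0}
  step 1 (a): no successor for Q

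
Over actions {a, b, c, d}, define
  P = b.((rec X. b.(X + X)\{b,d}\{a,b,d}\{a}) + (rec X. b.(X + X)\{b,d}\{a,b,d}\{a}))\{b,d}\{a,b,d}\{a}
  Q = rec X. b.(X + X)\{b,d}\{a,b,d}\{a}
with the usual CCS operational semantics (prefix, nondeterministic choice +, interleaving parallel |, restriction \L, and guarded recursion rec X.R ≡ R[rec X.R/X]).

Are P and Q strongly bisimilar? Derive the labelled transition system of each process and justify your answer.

bisimilar

LTS(P): 2 reachable states
  u0 = b.((rec X. b.(X + X)\{b,d}\{a,b,d}\{a}) + (rec X. b.(X + X)\{b,d}\{a,b,d}\{a}))\{b,d}\{a,b,d}\{a} has moves —b→ u1
  u1 = ((rec X. b.(X + X)\{b,d}\{a,b,d}\{a}) + (rec X. b.(X + X)\{b,d}\{a,b,d}\{a}))\{b,d}\{a,b,d}\{a} has moves deadlocked
LTS(Q): 2 reachable states
  v0 = rec X. b.(X + X)\{b,d}\{a,b,d}\{a} has moves —b→ v1
  v1 = ((rec X. b.(X + X)\{b,d}\{a,b,d}\{a}) + (rec X. b.(X + X)\{b,d}\{a,b,d}\{a}))\{b,d}\{a,b,d}\{a} has moves deadlocked
Partition-refinement fixed point:
  B0 = {u0, v0}
  B1 = {u1, v1}
u0 ∈ B0, v0 ∈ B0 → same block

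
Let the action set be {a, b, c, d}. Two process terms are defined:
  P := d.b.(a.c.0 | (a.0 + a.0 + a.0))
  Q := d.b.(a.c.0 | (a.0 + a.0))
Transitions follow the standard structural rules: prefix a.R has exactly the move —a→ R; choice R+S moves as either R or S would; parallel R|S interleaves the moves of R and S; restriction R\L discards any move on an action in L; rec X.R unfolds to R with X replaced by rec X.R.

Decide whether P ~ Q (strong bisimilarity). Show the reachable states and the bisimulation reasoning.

Reachable graph of P (8 states):
  p0 = d.b.(a.c.0 | (a.0 + a.0 + a.0)) :: ··d··> p1
  p1 = b.(a.c.0 | (a.0 + a.0 + a.0)) :: ··b··> p2
  p2 = a.c.0 | (a.0 + a.0 + a.0) :: ··a··> p3, ··a··> p4
  p3 = a.c.0 | 0 :: ··a··> p5
  p4 = c.0 | (a.0 + a.0 + a.0) :: ··a··> p5, ··c··> p6
  p5 = c.0 | 0 :: ··c··> p7
  p6 = 0 | (a.0 + a.0 + a.0) :: ··a··> p7
  p7 = 0 | 0 :: stopped
Reachable graph of Q (8 states):
  q0 = d.b.(a.c.0 | (a.0 + a.0)) :: ··d··> q1
  q1 = b.(a.c.0 | (a.0 + a.0)) :: ··b··> q2
  q2 = a.c.0 | (a.0 + a.0) :: ··a··> q3, ··a··> q4
  q3 = a.c.0 | 0 :: ··a··> q5
  q4 = c.0 | (a.0 + a.0) :: ··a··> q5, ··c··> q6
  q5 = c.0 | 0 :: ··c··> q7
  q6 = 0 | (a.0 + a.0) :: ··a··> q7
  q7 = 0 | 0 :: stopped
Partition-refinement fixed point:
  B0 = {p0, q0}
  B1 = {p1, q1}
  B2 = {p2, q2}
  B3 = {p4, q4}
  B4 = {p5, q5}
  B5 = {p7, q7}
  B6 = {p6, q6}
  B7 = {p3, q3}
p0 ∈ B0, q0 ∈ B0 → same block

YES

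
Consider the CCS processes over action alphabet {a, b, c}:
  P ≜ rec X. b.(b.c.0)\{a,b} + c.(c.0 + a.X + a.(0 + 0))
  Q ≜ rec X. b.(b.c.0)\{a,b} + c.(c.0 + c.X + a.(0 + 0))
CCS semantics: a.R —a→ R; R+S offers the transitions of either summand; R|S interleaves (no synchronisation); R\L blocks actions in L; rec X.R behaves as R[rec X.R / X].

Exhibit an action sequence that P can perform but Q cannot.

cab

Reachable graph of P (5 states):
  u0 = rec X. b.(b.c.0)\{a,b} + c.(c.0 + a.X + a.(0 + 0)) → —b→ u1, —c→ u2
  u1 = (b.c.0)\{a,b} → stopped
  u2 = c.0 + a.(rec X. b.(b.c.0)\{a,b} + c.(c.0 + a.X + a.(0 + 0))) + a.(0 + 0) → —a→ u0, —a→ u3, —c→ u4
  u3 = 0 + 0 → stopped
  u4 = 0 → stopped
Reachable graph of Q (5 states):
  v0 = rec X. b.(b.c.0)\{a,b} + c.(c.0 + c.X + a.(0 + 0)) → —b→ v1, —c→ v2
  v1 = (b.c.0)\{a,b} → stopped
  v2 = c.0 + c.(rec X. b.(b.c.0)\{a,b} + c.(c.0 + c.X + a.(0 + 0))) + a.(0 + 0) → —a→ v3, —c→ v0, —c→ v4
  v3 = 0 + 0 → stopped
  v4 = 0 → stopped
Trace ⟨cab⟩ through P, begin at {u0}:
  [1] c ⇒ {u2}
  [2] a ⇒ {u0, u3}
  [3] b ⇒ {u1}
  P completes σ.
Trace ⟨cab⟩ through Q, begin at {v0}:
  [1] c ⇒ {v2}
  [2] a ⇒ {v3}
  [3] b ⇒ ∅ (Q stuck)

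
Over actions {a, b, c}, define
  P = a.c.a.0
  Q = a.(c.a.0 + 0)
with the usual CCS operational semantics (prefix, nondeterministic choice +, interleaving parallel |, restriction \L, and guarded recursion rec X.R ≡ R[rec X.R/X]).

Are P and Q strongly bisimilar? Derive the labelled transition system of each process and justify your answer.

P ~ Q

LTS(P): 4 reachable states
  s0 = a.c.a.0 ⊢ ··a··> s1
  s1 = c.a.0 ⊢ ··c··> s2
  s2 = a.0 ⊢ ··a··> s3
  s3 = 0 ⊢ deadlocked
LTS(Q): 4 reachable states
  t0 = a.(c.a.0 + 0) ⊢ ··a··> t1
  t1 = c.a.0 + 0 ⊢ ··c··> t2
  t2 = a.0 ⊢ ··a··> t3
  t3 = 0 ⊢ deadlocked
Partition-refinement fixed point:
  B0 = {s0, t0}
  B1 = {s1, t1}
  B2 = {s2, t2}
  B3 = {s3, t3}
s0 ∈ B0, t0 ∈ B0 → same block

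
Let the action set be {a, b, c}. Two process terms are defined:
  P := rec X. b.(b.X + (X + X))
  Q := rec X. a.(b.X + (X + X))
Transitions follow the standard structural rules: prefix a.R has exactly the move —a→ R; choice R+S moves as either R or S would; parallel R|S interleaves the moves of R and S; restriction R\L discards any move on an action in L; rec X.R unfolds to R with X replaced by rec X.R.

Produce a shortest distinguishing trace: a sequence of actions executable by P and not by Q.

b

LTS(P): 2 reachable states
  u0 = rec X. b.(b.X + (X + X)) has moves —b→ u1
  u1 = b.(rec X. b.(b.X + (X + X))) + ((rec X. b.(b.X + (X + X))) + (rec X. b.(b.X + (X + X)))) has moves —b→ u0, —b→ u1
LTS(Q): 2 reachable states
  v0 = rec X. a.(b.X + (X + X)) has moves —a→ v1
  v1 = b.(rec X. a.(b.X + (X + X))) + ((rec X. a.(b.X + (X + X))) + (rec X. a.(b.X + (X + X)))) has moves —a→ v1, —b→ v0
Run σ = ⟨b⟩ on P: start {u0}
  step 1 (b): {u1}
  ✓ P
Run σ = ⟨b⟩ on Q: start {v0}
  step 1 (b): ∅  — Q cannot continue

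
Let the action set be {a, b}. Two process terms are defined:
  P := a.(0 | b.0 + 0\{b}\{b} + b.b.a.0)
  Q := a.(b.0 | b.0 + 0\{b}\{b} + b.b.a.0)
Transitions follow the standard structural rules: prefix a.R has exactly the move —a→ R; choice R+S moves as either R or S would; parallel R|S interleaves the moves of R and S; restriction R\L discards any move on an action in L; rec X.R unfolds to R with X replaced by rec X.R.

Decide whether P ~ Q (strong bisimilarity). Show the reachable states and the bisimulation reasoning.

P's transition system — 6 states:
  m0 = a.(0 | b.0 + 0\{b}\{b} + b.b.a.0) | ··a··> m1
  m1 = 0 | b.0 + 0\{b}\{b} + b.b.a.0 | ··b··> m2, ··b··> m3
  m2 = 0 | 0 | ·
  m3 = b.a.0 | ··b··> m4
  m4 = a.0 | ··a··> m5
  m5 = 0 | ·
Q's transition system — 8 states:
  n0 = a.(b.0 | b.0 + 0\{b}\{b} + b.b.a.0) | ··a··> n1
  n1 = b.0 | b.0 + 0\{b}\{b} + b.b.a.0 | ··b··> n2, ··b··> n3, ··b··> n4
  n2 = 0 | b.0 | ··b··> n5
  n3 = b.0 | 0 | ··b··> n5
  n4 = b.a.0 | ··b··> n6
  n5 = 0 | 0 | ·
  n6 = a.0 | ··a··> n7
  n7 = 0 | ·
Coarsest stable partition (strong bisimilarity classes):
  B0 = {m0}
  B1 = {m1}
  B2 = {m3, n4}
  B3 = {m4, n6}
  B4 = {m2, m5, n5, n7}
  B5 = {n0}
  B6 = {n1}
  B7 = {n2, n3}
m0 ∈ B0, n0 ∈ B5 → different blocks

NO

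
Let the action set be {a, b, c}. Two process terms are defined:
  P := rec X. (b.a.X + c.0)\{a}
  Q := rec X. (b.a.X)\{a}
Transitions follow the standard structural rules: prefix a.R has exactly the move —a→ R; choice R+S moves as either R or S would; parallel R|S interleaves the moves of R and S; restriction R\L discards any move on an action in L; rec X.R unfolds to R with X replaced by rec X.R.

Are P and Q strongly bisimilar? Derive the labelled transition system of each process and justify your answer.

P ≁ Q

Reachable graph of P (3 states):
  p0 = rec X. (b.a.X + c.0)\{a} | --b--▸ p1, --c--▸ p2
  p1 = (a.(rec X. (b.a.X + c.0)\{a}))\{a} | ·
  p2 = 0\{a} | ·
Reachable graph of Q (2 states):
  q0 = rec X. (b.a.X)\{a} | --b--▸ q1
  q1 = (a.(rec X. (b.a.X)\{a}))\{a} | ·
Bisimilarity quotient blocks:
  B0 = {p0}
  B1 = {p1, p2, q1}
  B2 = {q0}
p0 ∈ B0, q0 ∈ B2 → different blocks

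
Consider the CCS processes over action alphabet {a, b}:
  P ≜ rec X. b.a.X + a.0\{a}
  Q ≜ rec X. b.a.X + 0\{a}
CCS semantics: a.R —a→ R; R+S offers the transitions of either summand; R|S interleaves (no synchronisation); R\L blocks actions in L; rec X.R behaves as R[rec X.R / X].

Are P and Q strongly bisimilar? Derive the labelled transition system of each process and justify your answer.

not bisimilar

P's transition system — 3 states:
  m0 = rec X. b.a.X + a.0\{a} → -a-> m1, -b-> m2
  m1 = 0\{a} → stopped
  m2 = a.(rec X. b.a.X + a.0\{a}) → -a-> m0
Q's transition system — 2 states:
  n0 = rec X. b.a.X + 0\{a} → -b-> n1
  n1 = a.(rec X. b.a.X + 0\{a}) → -a-> n0
Partition-refinement fixed point:
  B0 = {m0}
  B1 = {m2}
  B2 = {m1}
  B3 = {n0}
  B4 = {n1}
m0 ∈ B0, n0 ∈ B3 → different blocks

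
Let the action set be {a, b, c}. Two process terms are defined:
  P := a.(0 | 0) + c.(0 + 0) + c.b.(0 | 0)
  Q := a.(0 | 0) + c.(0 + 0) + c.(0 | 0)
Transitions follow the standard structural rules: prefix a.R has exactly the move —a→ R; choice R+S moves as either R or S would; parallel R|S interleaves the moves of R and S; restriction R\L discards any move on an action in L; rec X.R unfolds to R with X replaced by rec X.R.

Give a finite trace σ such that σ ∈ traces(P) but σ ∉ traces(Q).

Reachable graph of P (4 states):
  p0 = a.(0 | 0) + c.(0 + 0) + c.b.(0 | 0) → -a-> p1, -c-> p2, -c-> p3
  p1 = 0 | 0 → stopped
  p2 = 0 + 0 → stopped
  p3 = b.(0 | 0) → -b-> p1
Reachable graph of Q (3 states):
  q0 = a.(0 | 0) + c.(0 + 0) + c.(0 | 0) → -a-> q1, -c-> q1, -c-> q2
  q1 = 0 | 0 → stopped
  q2 = 0 + 0 → stopped
Executing cb from P (initial set {p0}):
  after c @ step 1: {p2, p3}
  after b @ step 2: {p1}
  — P admits the full trace.
Executing cb from Q (initial set {q0}):
  after c @ step 1: {q1, q2}
  after b @ step 2: no successor for Q

cb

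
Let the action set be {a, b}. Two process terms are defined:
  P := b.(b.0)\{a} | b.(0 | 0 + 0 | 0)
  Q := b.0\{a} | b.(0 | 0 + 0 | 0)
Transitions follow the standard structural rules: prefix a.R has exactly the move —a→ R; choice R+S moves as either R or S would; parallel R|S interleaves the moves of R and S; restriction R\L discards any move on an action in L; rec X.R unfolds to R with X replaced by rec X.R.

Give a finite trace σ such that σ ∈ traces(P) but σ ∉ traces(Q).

bbb

P's transition system — 6 states:
  u0 = b.(b.0)\{a} | b.(0 | 0 + 0 | 0) has moves --b--▸ u1, --b--▸ u2
  u1 = (b.0)\{a} | b.(0 | 0 + 0 | 0) has moves --b--▸ u3, --b--▸ u4
  u2 = b.(b.0)\{a} | (0 | 0 + 0 | 0) has moves --b--▸ u3
  u3 = (b.0)\{a} | (0 | 0 + 0 | 0) has moves --b--▸ u5
  u4 = 0\{a} | b.(0 | 0 + 0 | 0) has moves --b--▸ u5
  u5 = 0\{a} | (0 | 0 + 0 | 0) has moves deadlocked
Q's transition system — 4 states:
  v0 = b.0\{a} | b.(0 | 0 + 0 | 0) has moves --b--▸ v1, --b--▸ v2
  v1 = 0\{a} | b.(0 | 0 + 0 | 0) has moves --b--▸ v3
  v2 = b.0\{a} | (0 | 0 + 0 | 0) has moves --b--▸ v3
  v3 = 0\{a} | (0 | 0 + 0 | 0) has moves deadlocked
Executing bbb from P (initial set {u0}):
  [1] b ⇒ {u1, u2}
  [2] b ⇒ {u3, u4}
  [3] b ⇒ {u5}
  ✓ P
Executing bbb from Q (initial set {v0}):
  [1] b ⇒ {v1, v2}
  [2] b ⇒ {v3}
  [3] b ⇒ ∅  — Q cannot continue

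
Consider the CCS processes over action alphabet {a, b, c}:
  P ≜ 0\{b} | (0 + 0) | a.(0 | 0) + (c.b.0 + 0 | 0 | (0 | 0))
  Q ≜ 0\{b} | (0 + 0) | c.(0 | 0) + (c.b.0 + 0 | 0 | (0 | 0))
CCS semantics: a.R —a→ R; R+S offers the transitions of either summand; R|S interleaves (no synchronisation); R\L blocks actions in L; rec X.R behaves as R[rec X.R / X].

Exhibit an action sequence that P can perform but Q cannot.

a

Reachable graph of P (4 states):
  m0 = 0\{b} | (0 + 0) | a.(0 | 0) + (c.b.0 + 0 | 0 | (0 | 0)) ⊢ =a=> m1, =c=> m2
  m1 = 0\{b} | (0 + 0) | (0 | 0) ⊢ deadlocked
  m2 = b.0 ⊢ =b=> m3
  m3 = 0 ⊢ deadlocked
Reachable graph of Q (4 states):
  n0 = 0\{b} | (0 + 0) | c.(0 | 0) + (c.b.0 + 0 | 0 | (0 | 0)) ⊢ =c=> n1, =c=> n2
  n1 = 0\{b} | (0 + 0) | (0 | 0) ⊢ deadlocked
  n2 = b.0 ⊢ =b=> n3
  n3 = 0 ⊢ deadlocked
Executing a from P (initial set {m0}):
  step 1 (a): {m1}
  ✓ P
Executing a from Q (initial set {n0}):
  step 1 (a): no successor for Q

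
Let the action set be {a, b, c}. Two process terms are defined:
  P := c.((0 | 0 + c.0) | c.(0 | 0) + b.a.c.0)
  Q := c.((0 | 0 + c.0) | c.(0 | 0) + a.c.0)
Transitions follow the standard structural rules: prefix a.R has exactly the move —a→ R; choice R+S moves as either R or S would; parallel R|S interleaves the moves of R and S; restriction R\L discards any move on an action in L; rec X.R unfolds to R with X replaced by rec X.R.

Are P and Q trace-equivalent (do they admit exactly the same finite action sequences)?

NO — witness ⟨cb⟩

P's transition system — 8 states:
  p0 = c.((0 | 0 + c.0) | c.(0 | 0) + b.a.c.0) :: -c-> p1
  p1 = (0 | 0 + c.0) | c.(0 | 0) + b.a.c.0 :: -b-> p2, -c-> p3, -c-> p4
  p2 = a.c.0 :: -a-> p5
  p3 = (0 | 0 + c.0) | (0 | 0) :: -c-> p6
  p4 = 0 | c.(0 | 0) :: -c-> p6
  p5 = c.0 :: -c-> p7
  p6 = 0 | (0 | 0) :: (no moves)
  p7 = 0 :: (no moves)
Q's transition system — 7 states:
  q0 = c.((0 | 0 + c.0) | c.(0 | 0) + a.c.0) :: -c-> q1
  q1 = (0 | 0 + c.0) | c.(0 | 0) + a.c.0 :: -a-> q2, -c-> q3, -c-> q4
  q2 = c.0 :: -c-> q5
  q3 = (0 | 0 + c.0) | (0 | 0) :: -c-> q6
  q4 = 0 | c.(0 | 0) :: -c-> q6
  q5 = 0 :: (no moves)
  q6 = 0 | (0 | 0) :: (no moves)
Trace ⟨cb⟩ through P, begin at {p0}:
  after c @ step 1: {p1}
  after b @ step 2: {p2}
  ✓ P
Trace ⟨cb⟩ through Q, begin at {q0}:
  after c @ step 1: {q1}
  after b @ step 2: no successor for Q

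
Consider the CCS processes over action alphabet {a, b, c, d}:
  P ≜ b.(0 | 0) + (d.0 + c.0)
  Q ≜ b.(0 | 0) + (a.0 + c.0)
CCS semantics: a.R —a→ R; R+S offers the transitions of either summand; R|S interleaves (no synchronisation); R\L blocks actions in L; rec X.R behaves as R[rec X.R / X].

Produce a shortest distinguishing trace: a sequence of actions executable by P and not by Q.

Reachable graph of P (3 states):
  m0 = b.(0 | 0) + (d.0 + c.0) :: ··b··> m1, ··c··> m2, ··d··> m2
  m1 = 0 | 0 :: stopped
  m2 = 0 :: stopped
Reachable graph of Q (3 states):
  n0 = b.(0 | 0) + (a.0 + c.0) :: ··a··> n1, ··b··> n2, ··c··> n1
  n1 = 0 :: stopped
  n2 = 0 | 0 :: stopped
Executing d from P (initial set {m0}):
  step 1 (d): {m2}
  — P admits the full trace.
Executing d from Q (initial set {n0}):
  step 1 (d): no successor for Q

d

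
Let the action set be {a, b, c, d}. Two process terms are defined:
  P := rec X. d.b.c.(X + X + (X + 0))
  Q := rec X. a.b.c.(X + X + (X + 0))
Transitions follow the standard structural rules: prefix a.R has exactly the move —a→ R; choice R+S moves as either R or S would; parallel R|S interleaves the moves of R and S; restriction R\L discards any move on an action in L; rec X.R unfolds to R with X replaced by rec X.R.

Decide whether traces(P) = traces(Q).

P's transition system — 4 states:
  u0 = rec X. d.b.c.(X + X + (X + 0)) ⊢ -d-> u1
  u1 = b.c.((rec X. d.b.c.(X + X + (X + 0))) + (rec X. d.b.c.(X + X + (X + 0))) + ((rec X. d.b.c.(X + X + (X + 0))) + 0)) ⊢ -b-> u2
  u2 = c.((rec X. d.b.c.(X + X + (X + 0))) + (rec X. d.b.c.(X + X + (X + 0))) + ((rec X. d.b.c.(X + X + (X + 0))) + 0)) ⊢ -c-> u3
  u3 = (rec X. d.b.c.(X + X + (X + 0))) + (rec X. d.b.c.(X + X + (X + 0))) + ((rec X. d.b.c.(X + X + (X + 0))) + 0) ⊢ -d-> u1
Q's transition system — 4 states:
  v0 = rec X. a.b.c.(X + X + (X + 0)) ⊢ -a-> v1
  v1 = b.c.((rec X. a.b.c.(X + X + (X + 0))) + (rec X. a.b.c.(X + X + (X + 0))) + ((rec X. a.b.c.(X + X + (X + 0))) + 0)) ⊢ -b-> v2
  v2 = c.((rec X. a.b.c.(X + X + (X + 0))) + (rec X. a.b.c.(X + X + (X + 0))) + ((rec X. a.b.c.(X + X + (X + 0))) + 0)) ⊢ -c-> v3
  v3 = (rec X. a.b.c.(X + X + (X + 0))) + (rec X. a.b.c.(X + X + (X + 0))) + ((rec X. a.b.c.(X + X + (X + 0))) + 0) ⊢ -a-> v1
Run σ = ⟨d⟩ on P: start {u0}
  step 1 (d): {u1}
  — P admits the full trace.
Run σ = ⟨d⟩ on Q: start {v0}
  step 1 (d): no successor for Q

traces(P) ≠ traces(Q) — witness ⟨d⟩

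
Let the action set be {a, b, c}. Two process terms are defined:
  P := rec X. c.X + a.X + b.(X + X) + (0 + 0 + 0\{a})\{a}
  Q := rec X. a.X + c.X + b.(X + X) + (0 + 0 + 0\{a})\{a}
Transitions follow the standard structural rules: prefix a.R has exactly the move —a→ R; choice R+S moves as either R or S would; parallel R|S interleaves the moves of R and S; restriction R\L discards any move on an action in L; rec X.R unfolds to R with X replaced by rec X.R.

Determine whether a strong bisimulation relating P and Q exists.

YES

Reachable graph of P (2 states):
  s0 = rec X. c.X + a.X + b.(X + X) + (0 + 0 + 0\{a})\{a} ⊢ --a--▸ s0, --b--▸ s1, --c--▸ s0
  s1 = (rec X. c.X + a.X + b.(X + X) + (0 + 0 + 0\{a})\{a}) + (rec X. c.X + a.X + b.(X + X) + (0 + 0 + 0\{a})\{a}) ⊢ --a--▸ s0, --b--▸ s1, --c--▸ s0
Reachable graph of Q (2 states):
  t0 = rec X. a.X + c.X + b.(X + X) + (0 + 0 + 0\{a})\{a} ⊢ --a--▸ t0, --b--▸ t1, --c--▸ t0
  t1 = (rec X. a.X + c.X + b.(X + X) + (0 + 0 + 0\{a})\{a}) + (rec X. a.X + c.X + b.(X + X) + (0 + 0 + 0\{a})\{a}) ⊢ --a--▸ t0, --b--▸ t1, --c--▸ t0
Partition-refinement fixed point:
  B0 = {s0, s1, t0, t1}
s0 ∈ B0, t0 ∈ B0 → same block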